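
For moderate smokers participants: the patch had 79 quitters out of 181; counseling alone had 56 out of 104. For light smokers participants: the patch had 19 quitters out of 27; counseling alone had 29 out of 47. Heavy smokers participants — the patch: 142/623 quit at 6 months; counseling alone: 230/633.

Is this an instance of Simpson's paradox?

No

Moderate smokers: the patch 79/181 = 43.6%, counseling alone 56/104 = 53.8% → counseling alone
Light smokers: the patch 19/27 = 70.4%, counseling alone 29/47 = 61.7% → the patch
Heavy smokers: the patch 142/623 = 22.8%, counseling alone 230/633 = 36.3% → counseling alone
Overall: the patch 240/831 = 28.9%, counseling alone 315/784 = 40.2% → counseling alone
Neither sweeps: the patch wins 1 of 3 groups, counseling alone wins 2. Counseling alone wins overall but not every group — no Simpson reversal.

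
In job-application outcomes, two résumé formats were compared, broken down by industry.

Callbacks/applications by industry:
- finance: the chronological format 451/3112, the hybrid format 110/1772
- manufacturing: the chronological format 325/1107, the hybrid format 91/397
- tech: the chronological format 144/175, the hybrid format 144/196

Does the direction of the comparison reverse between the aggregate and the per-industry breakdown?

Finance: the chronological format 451/3112 = 14.5%, the hybrid format 110/1772 = 6.2% → the chronological format
Manufacturing: the chronological format 325/1107 = 29.4%, the hybrid format 91/397 = 22.9% → the chronological format
Tech: the chronological format 144/175 = 82.3%, the hybrid format 144/196 = 73.5% → the chronological format
Overall: the chronological format 920/4394 = 20.9%, the hybrid format 345/2365 = 14.6% → the chronological format
The chronological format wins overall and in every industry group — no reversal.

No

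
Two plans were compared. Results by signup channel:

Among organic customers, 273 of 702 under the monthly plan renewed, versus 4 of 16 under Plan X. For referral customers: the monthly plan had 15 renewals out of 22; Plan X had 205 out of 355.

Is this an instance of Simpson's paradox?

Organic: the monthly plan 273/702 = 38.9%, Plan X 4/16 = 25.0% → the monthly plan
Referral: the monthly plan 15/22 = 68.2%, Plan X 205/355 = 57.7% → the monthly plan
Overall: the monthly plan 288/724 = 39.8%, Plan X 209/371 = 56.3% → Plan X
The monthly plan wins each signup group but Plan X wins overall — the comparison reverses. The monthly plan's customers skew toward organic, which has a lower base rate.

Yes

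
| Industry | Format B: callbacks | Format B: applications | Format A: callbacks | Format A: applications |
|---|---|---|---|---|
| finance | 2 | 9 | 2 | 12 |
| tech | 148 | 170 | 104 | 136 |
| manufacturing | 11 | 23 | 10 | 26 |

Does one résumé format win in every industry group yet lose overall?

Finance: Format B 2/9 = 22.2%, Format A 2/12 = 16.7% → Format B
Tech: Format B 148/170 = 87.1%, Format A 104/136 = 76.5% → Format B
Manufacturing: Format B 11/23 = 47.8%, Format A 10/26 = 38.5% → Format B
Overall: Format B 161/202 = 79.7%, Format A 116/174 = 66.7% → Format B
Format B wins overall and in every industry group — no reversal.

No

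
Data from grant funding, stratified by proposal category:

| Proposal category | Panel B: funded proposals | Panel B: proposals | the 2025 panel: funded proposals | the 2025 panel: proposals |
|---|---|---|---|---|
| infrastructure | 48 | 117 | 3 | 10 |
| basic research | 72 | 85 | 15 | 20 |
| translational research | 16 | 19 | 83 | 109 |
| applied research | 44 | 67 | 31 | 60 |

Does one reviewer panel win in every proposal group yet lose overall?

Yes

Infrastructure: Panel B 48/117 = 41.0%, the 2025 panel 3/10 = 30.0% → Panel B
Basic research: Panel B 72/85 = 84.7%, the 2025 panel 15/20 = 75.0% → Panel B
Translational research: Panel B 16/19 = 84.2%, the 2025 panel 83/109 = 76.1% → Panel B
Applied research: Panel B 44/67 = 65.7%, the 2025 panel 31/60 = 51.7% → Panel B
Overall: Panel B 180/288 = 62.5%, the 2025 panel 132/199 = 66.3% → the 2025 panel
Panel B wins each proposal group but the 2025 panel wins overall — the comparison reverses. Panel B's proposals skew toward infrastructure, which has a lower base rate.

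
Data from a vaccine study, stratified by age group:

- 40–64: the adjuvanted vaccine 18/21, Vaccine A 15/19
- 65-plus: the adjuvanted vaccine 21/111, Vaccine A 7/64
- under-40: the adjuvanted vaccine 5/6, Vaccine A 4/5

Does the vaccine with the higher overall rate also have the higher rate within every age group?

40–64: the adjuvanted vaccine 18/21 = 85.7%, Vaccine A 15/19 = 78.9% → the adjuvanted vaccine
65-plus: the adjuvanted vaccine 21/111 = 18.9%, Vaccine A 7/64 = 10.9% → the adjuvanted vaccine
Under-40: the adjuvanted vaccine 5/6 = 83.3%, Vaccine A 4/5 = 80.0% → the adjuvanted vaccine
Overall: the adjuvanted vaccine 44/138 = 31.9%, Vaccine A 26/88 = 29.5% → the adjuvanted vaccine
The adjuvanted vaccine wins overall and in every age group — no reversal.

Yes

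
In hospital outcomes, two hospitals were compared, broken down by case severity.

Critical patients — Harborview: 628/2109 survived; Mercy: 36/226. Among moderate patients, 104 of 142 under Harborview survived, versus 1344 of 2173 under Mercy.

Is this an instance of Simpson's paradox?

Yes

Critical: Harborview 628/2109 = 29.8%, Mercy 36/226 = 15.9% → Harborview
Moderate: Harborview 104/142 = 73.2%, Mercy 1344/2173 = 61.8% → Harborview
Overall: Harborview 732/2251 = 32.5%, Mercy 1380/2399 = 57.5% → Mercy
Harborview wins each case group but Mercy wins overall — the comparison reverses. Harborview's patients skew toward critical, which has a lower base rate.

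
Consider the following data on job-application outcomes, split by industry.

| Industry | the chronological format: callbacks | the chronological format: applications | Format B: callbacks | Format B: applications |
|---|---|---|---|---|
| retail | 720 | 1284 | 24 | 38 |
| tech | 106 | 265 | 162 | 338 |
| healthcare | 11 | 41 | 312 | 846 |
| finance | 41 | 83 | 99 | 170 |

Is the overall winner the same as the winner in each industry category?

Retail: the chronological format 720/1284 = 56.1%, Format B 24/38 = 63.2% → Format B
Tech: the chronological format 106/265 = 40.0%, Format B 162/338 = 47.9% → Format B
Healthcare: the chronological format 11/41 = 26.8%, Format B 312/846 = 36.9% → Format B
Finance: the chronological format 41/83 = 49.4%, Format B 99/170 = 58.2% → Format B
Overall: the chronological format 878/1673 = 52.5%, Format B 597/1392 = 42.9% → the chronological format
Format B wins each industry group but the chronological format wins overall — the comparison reverses. Format B's applications skew toward healthcare, which has a lower base rate.

No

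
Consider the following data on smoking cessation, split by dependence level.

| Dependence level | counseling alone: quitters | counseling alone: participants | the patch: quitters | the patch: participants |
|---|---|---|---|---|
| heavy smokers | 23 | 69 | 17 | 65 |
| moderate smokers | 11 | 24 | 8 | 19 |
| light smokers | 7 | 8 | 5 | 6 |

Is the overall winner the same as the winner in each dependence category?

Yes

Heavy smokers: counseling alone 23/69 = 33.3%, the patch 17/65 = 26.2% → counseling alone
Moderate smokers: counseling alone 11/24 = 45.8%, the patch 8/19 = 42.1% → counseling alone
Light smokers: counseling alone 7/8 = 87.5%, the patch 5/6 = 83.3% → counseling alone
Overall: counseling alone 41/101 = 40.6%, the patch 30/90 = 33.3% → counseling alone
Counseling alone wins overall and in every dependence group — no reversal.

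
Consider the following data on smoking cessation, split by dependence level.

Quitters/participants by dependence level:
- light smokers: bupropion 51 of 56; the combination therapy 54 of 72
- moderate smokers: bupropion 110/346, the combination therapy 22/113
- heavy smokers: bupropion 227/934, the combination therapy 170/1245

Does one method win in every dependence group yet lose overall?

No

Light smokers: bupropion 51/56 = 91.1%, the combination therapy 54/72 = 75.0% → bupropion
Moderate smokers: bupropion 110/346 = 31.8%, the combination therapy 22/113 = 19.5% → bupropion
Heavy smokers: bupropion 227/934 = 24.3%, the combination therapy 170/1245 = 13.7% → bupropion
Overall: bupropion 388/1336 = 29.0%, the combination therapy 246/1430 = 17.2% → bupropion
Bupropion wins overall and in every dependence group — no reversal.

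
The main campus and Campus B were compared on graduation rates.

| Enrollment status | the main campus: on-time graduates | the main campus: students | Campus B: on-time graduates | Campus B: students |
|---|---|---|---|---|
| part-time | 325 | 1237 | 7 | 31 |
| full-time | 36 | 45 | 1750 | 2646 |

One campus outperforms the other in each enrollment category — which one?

Part-time: the main campus 325/1237 = 26.3%, Campus B 7/31 = 22.6% → the main campus
Full-time: the main campus 36/45 = 80.0%, Campus B 1750/2646 = 66.1% → the main campus
The main campus has the higher rate in both groups.

the main campus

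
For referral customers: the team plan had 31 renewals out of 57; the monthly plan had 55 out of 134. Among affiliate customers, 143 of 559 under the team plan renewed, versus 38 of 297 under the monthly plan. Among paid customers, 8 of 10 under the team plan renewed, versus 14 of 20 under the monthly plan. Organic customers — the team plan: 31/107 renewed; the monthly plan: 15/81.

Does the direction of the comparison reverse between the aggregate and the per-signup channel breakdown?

No

Referral: the team plan 31/57 = 54.4%, the monthly plan 55/134 = 41.0% → the team plan
Affiliate: the team plan 143/559 = 25.6%, the monthly plan 38/297 = 12.8% → the team plan
Paid: the team plan 8/10 = 80.0%, the monthly plan 14/20 = 70.0% → the team plan
Organic: the team plan 31/107 = 29.0%, the monthly plan 15/81 = 18.5% → the team plan
Overall: the team plan 213/733 = 29.1%, the monthly plan 122/532 = 22.9% → the team plan
The team plan wins overall and in every signup group — no reversal.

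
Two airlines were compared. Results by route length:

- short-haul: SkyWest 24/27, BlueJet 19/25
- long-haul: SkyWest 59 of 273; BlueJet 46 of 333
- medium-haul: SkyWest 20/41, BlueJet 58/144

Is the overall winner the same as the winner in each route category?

Yes

Short-haul: SkyWest 24/27 = 88.9%, BlueJet 19/25 = 76.0% → SkyWest
Long-haul: SkyWest 59/273 = 21.6%, BlueJet 46/333 = 13.8% → SkyWest
Medium-haul: SkyWest 20/41 = 48.8%, BlueJet 58/144 = 40.3% → SkyWest
Overall: SkyWest 103/341 = 30.2%, BlueJet 123/502 = 24.5% → SkyWest
SkyWest wins overall and in every route group — no reversal.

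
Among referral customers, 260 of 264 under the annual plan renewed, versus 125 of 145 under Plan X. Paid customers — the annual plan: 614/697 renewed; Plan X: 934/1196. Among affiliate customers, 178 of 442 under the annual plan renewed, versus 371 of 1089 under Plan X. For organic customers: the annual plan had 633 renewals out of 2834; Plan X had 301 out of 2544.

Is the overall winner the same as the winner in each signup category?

Referral: the annual plan 260/264 = 98.5%, Plan X 125/145 = 86.2% → the annual plan
Paid: the annual plan 614/697 = 88.1%, Plan X 934/1196 = 78.1% → the annual plan
Affiliate: the annual plan 178/442 = 40.3%, Plan X 371/1089 = 34.1% → the annual plan
Organic: the annual plan 633/2834 = 22.3%, Plan X 301/2544 = 11.8% → the annual plan
Overall: the annual plan 1685/4237 = 39.8%, Plan X 1731/4974 = 34.8% → the annual plan
The annual plan wins overall and in every signup group — no reversal.

Yes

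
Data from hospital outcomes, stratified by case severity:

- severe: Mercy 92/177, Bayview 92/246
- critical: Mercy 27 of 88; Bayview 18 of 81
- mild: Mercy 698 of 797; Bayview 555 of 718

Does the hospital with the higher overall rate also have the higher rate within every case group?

Yes

Severe: Mercy 92/177 = 52.0%, Bayview 92/246 = 37.4% → Mercy
Critical: Mercy 27/88 = 30.7%, Bayview 18/81 = 22.2% → Mercy
Mild: Mercy 698/797 = 87.6%, Bayview 555/718 = 77.3% → Mercy
Overall: Mercy 817/1062 = 76.9%, Bayview 665/1045 = 63.6% → Mercy
Mercy wins overall and in every case group — no reversal.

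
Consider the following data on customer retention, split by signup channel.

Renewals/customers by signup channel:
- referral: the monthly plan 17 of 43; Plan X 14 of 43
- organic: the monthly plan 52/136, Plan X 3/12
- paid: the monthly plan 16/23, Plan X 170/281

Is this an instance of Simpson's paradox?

Yes

Referral: the monthly plan 17/43 = 39.5%, Plan X 14/43 = 32.6% → the monthly plan
Organic: the monthly plan 52/136 = 38.2%, Plan X 3/12 = 25.0% → the monthly plan
Paid: the monthly plan 16/23 = 69.6%, Plan X 170/281 = 60.5% → the monthly plan
Overall: the monthly plan 85/202 = 42.1%, Plan X 187/336 = 55.7% → Plan X
The monthly plan wins each signup group but Plan X wins overall — the comparison reverses. The monthly plan's customers skew toward organic, which has a lower base rate.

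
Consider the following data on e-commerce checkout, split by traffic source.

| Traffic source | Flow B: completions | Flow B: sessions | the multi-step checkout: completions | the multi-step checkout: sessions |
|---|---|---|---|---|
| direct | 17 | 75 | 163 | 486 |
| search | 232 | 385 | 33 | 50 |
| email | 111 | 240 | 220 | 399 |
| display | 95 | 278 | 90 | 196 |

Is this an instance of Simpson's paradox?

Yes

Direct: Flow B 17/75 = 22.7%, the multi-step checkout 163/486 = 33.5% → the multi-step checkout
Search: Flow B 232/385 = 60.3%, the multi-step checkout 33/50 = 66.0% → the multi-step checkout
Email: Flow B 111/240 = 46.2%, the multi-step checkout 220/399 = 55.1% → the multi-step checkout
Display: Flow B 95/278 = 34.2%, the multi-step checkout 90/196 = 45.9% → the multi-step checkout
Overall: Flow B 455/978 = 46.5%, the multi-step checkout 506/1131 = 44.7% → Flow B
The multi-step checkout wins each traffic group but Flow B wins overall — the comparison reverses. The multi-step checkout's sessions skew toward direct, which has a lower base rate.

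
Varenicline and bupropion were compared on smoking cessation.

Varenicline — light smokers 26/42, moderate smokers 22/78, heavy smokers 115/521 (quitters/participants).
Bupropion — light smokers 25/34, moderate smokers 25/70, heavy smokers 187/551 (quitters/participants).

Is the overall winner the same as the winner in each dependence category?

Yes

Light smokers: varenicline 26/42 = 61.9%, bupropion 25/34 = 73.5% → bupropion
Moderate smokers: varenicline 22/78 = 28.2%, bupropion 25/70 = 35.7% → bupropion
Heavy smokers: varenicline 115/521 = 22.1%, bupropion 187/551 = 33.9% → bupropion
Overall: varenicline 163/641 = 25.4%, bupropion 237/655 = 36.2% → bupropion
Bupropion wins overall and in every dependence group — no reversal.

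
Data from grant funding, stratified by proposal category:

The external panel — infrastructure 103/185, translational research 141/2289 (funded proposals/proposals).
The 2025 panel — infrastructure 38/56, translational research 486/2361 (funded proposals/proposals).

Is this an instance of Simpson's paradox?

Infrastructure: the external panel 103/185 = 55.7%, the 2025 panel 38/56 = 67.9% → the 2025 panel
Translational research: the external panel 141/2289 = 6.2%, the 2025 panel 486/2361 = 20.6% → the 2025 panel
Overall: the external panel 244/2474 = 9.9%, the 2025 panel 524/2417 = 21.7% → the 2025 panel
The 2025 panel wins overall and in every proposal group — no reversal.

No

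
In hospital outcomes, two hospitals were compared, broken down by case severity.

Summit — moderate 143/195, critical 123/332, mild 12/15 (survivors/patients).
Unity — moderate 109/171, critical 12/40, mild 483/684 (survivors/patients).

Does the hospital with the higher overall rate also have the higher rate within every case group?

Moderate: Summit 143/195 = 73.3%, Unity 109/171 = 63.7% → Summit
Critical: Summit 123/332 = 37.0%, Unity 12/40 = 30.0% → Summit
Mild: Summit 12/15 = 80.0%, Unity 483/684 = 70.6% → Summit
Overall: Summit 278/542 = 51.3%, Unity 604/895 = 67.5% → Unity
Summit wins each case group but Unity wins overall — the comparison reverses. Summit's patients skew toward critical, which has a lower base rate.

No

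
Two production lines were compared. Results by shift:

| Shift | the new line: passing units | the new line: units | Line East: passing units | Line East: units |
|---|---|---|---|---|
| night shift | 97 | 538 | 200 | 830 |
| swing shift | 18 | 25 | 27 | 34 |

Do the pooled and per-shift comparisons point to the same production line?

Night shift: the new line 97/538 = 18.0%, Line East 200/830 = 24.1% → Line East
Swing shift: the new line 18/25 = 72.0%, Line East 27/34 = 79.4% → Line East
Overall: the new line 115/563 = 20.4%, Line East 227/864 = 26.3% → Line East
Line East wins overall and in every shift group — no reversal.

Yes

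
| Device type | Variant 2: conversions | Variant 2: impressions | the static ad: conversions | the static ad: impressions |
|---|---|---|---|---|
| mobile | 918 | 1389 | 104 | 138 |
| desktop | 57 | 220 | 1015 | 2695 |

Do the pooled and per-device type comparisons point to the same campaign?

Mobile: Variant 2 918/1389 = 66.1%, the static ad 104/138 = 75.4% → the static ad
Desktop: Variant 2 57/220 = 25.9%, the static ad 1015/2695 = 37.7% → the static ad
Overall: Variant 2 975/1609 = 60.6%, the static ad 1119/2833 = 39.5% → Variant 2
The static ad wins each device group but Variant 2 wins overall — the comparison reverses. The static ad's impressions skew toward desktop, which has a lower base rate.

No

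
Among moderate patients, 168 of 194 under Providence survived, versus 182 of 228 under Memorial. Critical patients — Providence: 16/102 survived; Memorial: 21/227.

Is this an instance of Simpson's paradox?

Moderate: Providence 168/194 = 86.6%, Memorial 182/228 = 79.8% → Providence
Critical: Providence 16/102 = 15.7%, Memorial 21/227 = 9.3% → Providence
Overall: Providence 184/296 = 62.2%, Memorial 203/455 = 44.6% → Providence
Providence wins overall and in every case group — no reversal.

No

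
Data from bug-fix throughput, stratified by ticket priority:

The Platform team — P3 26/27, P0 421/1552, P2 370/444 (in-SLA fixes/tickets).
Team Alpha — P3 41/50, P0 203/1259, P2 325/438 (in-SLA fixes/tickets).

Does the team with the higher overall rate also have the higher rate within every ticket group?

P3: the Platform team 26/27 = 96.3%, Team Alpha 41/50 = 82.0% → the Platform team
P0: the Platform team 421/1552 = 27.1%, Team Alpha 203/1259 = 16.1% → the Platform team
P2: the Platform team 370/444 = 83.3%, Team Alpha 325/438 = 74.2% → the Platform team
Overall: the Platform team 817/2023 = 40.4%, Team Alpha 569/1747 = 32.6% → the Platform team
The Platform team wins overall and in every ticket group — no reversal.

Yes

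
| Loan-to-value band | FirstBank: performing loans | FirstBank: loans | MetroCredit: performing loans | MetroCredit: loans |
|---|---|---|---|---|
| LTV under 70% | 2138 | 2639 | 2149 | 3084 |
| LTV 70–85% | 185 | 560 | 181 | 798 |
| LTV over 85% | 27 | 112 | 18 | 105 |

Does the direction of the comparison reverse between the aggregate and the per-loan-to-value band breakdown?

No

LTV under 70%: FirstBank 2138/2639 = 81.0%, MetroCredit 2149/3084 = 69.7% → FirstBank
LTV 70–85%: FirstBank 185/560 = 33.0%, MetroCredit 181/798 = 22.7% → FirstBank
LTV over 85%: FirstBank 27/112 = 24.1%, MetroCredit 18/105 = 17.1% → FirstBank
Overall: FirstBank 2350/3311 = 71.0%, MetroCredit 2348/3987 = 58.9% → FirstBank
FirstBank wins overall and in every loan-to-value group — no reversal.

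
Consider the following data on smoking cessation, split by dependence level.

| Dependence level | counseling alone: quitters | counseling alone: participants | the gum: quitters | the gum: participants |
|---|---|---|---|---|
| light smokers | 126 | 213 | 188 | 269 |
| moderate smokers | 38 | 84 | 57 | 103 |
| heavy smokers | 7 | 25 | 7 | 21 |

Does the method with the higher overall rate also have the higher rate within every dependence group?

Light smokers: counseling alone 126/213 = 59.2%, the gum 188/269 = 69.9% → the gum
Moderate smokers: counseling alone 38/84 = 45.2%, the gum 57/103 = 55.3% → the gum
Heavy smokers: counseling alone 7/25 = 28.0%, the gum 7/21 = 33.3% → the gum
Overall: counseling alone 171/322 = 53.1%, the gum 252/393 = 64.1% → the gum
The gum wins overall and in every dependence group — no reversal.

Yes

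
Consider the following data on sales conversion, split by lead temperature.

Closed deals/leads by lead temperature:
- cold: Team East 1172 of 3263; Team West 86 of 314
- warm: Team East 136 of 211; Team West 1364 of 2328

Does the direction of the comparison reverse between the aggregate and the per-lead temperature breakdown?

Cold: Team East 1172/3263 = 35.9%, Team West 86/314 = 27.4% → Team East
Warm: Team East 136/211 = 64.5%, Team West 1364/2328 = 58.6% → Team East
Overall: Team East 1308/3474 = 37.7%, Team West 1450/2642 = 54.9% → Team West
Team East wins each lead group but Team West wins overall — the comparison reverses. Team East's leads skew toward cold, which has a lower base rate.

Yes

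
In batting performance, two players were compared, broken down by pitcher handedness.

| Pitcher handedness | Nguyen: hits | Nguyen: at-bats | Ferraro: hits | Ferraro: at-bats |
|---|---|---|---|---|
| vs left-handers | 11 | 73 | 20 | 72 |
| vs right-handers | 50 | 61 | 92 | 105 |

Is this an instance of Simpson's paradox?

Vs left-handers: Nguyen 11/73 = 15.1%, Ferraro 20/72 = 27.8% → Ferraro
Vs right-handers: Nguyen 50/61 = 82.0%, Ferraro 92/105 = 87.6% → Ferraro
Overall: Nguyen 61/134 = 45.5%, Ferraro 112/177 = 63.3% → Ferraro
Ferraro wins overall and in every pitcher group — no reversal.

No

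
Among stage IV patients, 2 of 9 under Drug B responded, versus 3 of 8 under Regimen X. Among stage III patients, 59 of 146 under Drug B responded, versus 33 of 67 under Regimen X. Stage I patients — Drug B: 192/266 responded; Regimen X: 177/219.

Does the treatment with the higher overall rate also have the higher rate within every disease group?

Yes

Stage IV: Drug B 2/9 = 22.2%, Regimen X 3/8 = 37.5% → Regimen X
Stage III: Drug B 59/146 = 40.4%, Regimen X 33/67 = 49.3% → Regimen X
Stage I: Drug B 192/266 = 72.2%, Regimen X 177/219 = 80.8% → Regimen X
Overall: Drug B 253/421 = 60.1%, Regimen X 213/294 = 72.4% → Regimen X
Regimen X wins overall and in every disease group — no reversal.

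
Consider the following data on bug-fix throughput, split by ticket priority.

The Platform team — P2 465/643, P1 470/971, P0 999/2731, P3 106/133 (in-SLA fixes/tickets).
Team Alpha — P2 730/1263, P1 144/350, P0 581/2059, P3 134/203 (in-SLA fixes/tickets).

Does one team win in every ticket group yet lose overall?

P2: the Platform team 465/643 = 72.3%, Team Alpha 730/1263 = 57.8% → the Platform team
P1: the Platform team 470/971 = 48.4%, Team Alpha 144/350 = 41.1% → the Platform team
P0: the Platform team 999/2731 = 36.6%, Team Alpha 581/2059 = 28.2% → the Platform team
P3: the Platform team 106/133 = 79.7%, Team Alpha 134/203 = 66.0% → the Platform team
Overall: the Platform team 2040/4478 = 45.6%, Team Alpha 1589/3875 = 41.0% → the Platform team
The Platform team wins overall and in every ticket group — no reversal.

No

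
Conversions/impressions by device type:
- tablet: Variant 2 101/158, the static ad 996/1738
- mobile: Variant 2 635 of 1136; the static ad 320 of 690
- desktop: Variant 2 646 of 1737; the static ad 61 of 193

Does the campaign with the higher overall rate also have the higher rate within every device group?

Tablet: Variant 2 101/158 = 63.9%, the static ad 996/1738 = 57.3% → Variant 2
Mobile: Variant 2 635/1136 = 55.9%, the static ad 320/690 = 46.4% → Variant 2
Desktop: Variant 2 646/1737 = 37.2%, the static ad 61/193 = 31.6% → Variant 2
Overall: Variant 2 1382/3031 = 45.6%, the static ad 1377/2621 = 52.5% → the static ad
Variant 2 wins each device group but the static ad wins overall — the comparison reverses. Variant 2's impressions skew toward desktop, which has a lower base rate.

No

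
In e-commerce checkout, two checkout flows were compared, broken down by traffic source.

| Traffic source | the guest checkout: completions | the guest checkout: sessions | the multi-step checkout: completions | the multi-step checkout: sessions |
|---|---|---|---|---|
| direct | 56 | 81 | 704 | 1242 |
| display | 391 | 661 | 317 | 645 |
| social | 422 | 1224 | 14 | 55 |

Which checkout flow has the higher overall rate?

Direct: the guest checkout 56/81 = 69.1%, the multi-step checkout 704/1242 = 56.7% → the guest checkout
Display: the guest checkout 391/661 = 59.2%, the multi-step checkout 317/645 = 49.1% → the guest checkout
Social: the guest checkout 422/1224 = 34.5%, the multi-step checkout 14/55 = 25.5% → the guest checkout
Overall: the guest checkout 869/1966 = 44.2%, the multi-step checkout 1035/1942 = 53.3% → the multi-step checkout
(The guest checkout wins every traffic group but the multi-step checkout wins overall — the guest checkout's sessions skew toward the low-rate social group.)

the multi-step checkout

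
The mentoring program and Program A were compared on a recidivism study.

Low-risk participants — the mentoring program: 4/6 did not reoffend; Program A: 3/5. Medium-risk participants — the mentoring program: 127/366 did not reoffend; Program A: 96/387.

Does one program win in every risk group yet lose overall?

Low-risk: the mentoring program 4/6 = 66.7%, Program A 3/5 = 60.0% → the mentoring program
Medium-risk: the mentoring program 127/366 = 34.7%, Program A 96/387 = 24.8% → the mentoring program
Overall: the mentoring program 131/372 = 35.2%, Program A 99/392 = 25.3% → the mentoring program
The mentoring program wins overall and in every risk group — no reversal.

No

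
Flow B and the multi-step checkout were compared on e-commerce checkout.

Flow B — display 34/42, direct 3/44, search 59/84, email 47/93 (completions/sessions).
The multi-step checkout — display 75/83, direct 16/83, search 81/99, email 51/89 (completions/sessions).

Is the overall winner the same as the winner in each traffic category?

Display: Flow B 34/42 = 81.0%, the multi-step checkout 75/83 = 90.4% → the multi-step checkout
Direct: Flow B 3/44 = 6.8%, the multi-step checkout 16/83 = 19.3% → the multi-step checkout
Search: Flow B 59/84 = 70.2%, the multi-step checkout 81/99 = 81.8% → the multi-step checkout
Email: Flow B 47/93 = 50.5%, the multi-step checkout 51/89 = 57.3% → the multi-step checkout
Overall: Flow B 143/263 = 54.4%, the multi-step checkout 223/354 = 63.0% → the multi-step checkout
The multi-step checkout wins overall and in every traffic group — no reversal.

Yes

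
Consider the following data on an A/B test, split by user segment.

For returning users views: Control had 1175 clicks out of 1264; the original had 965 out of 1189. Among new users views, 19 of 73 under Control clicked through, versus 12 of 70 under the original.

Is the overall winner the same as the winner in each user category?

Yes

Returning users: Control 1175/1264 = 93.0%, the original 965/1189 = 81.2% → Control
New users: Control 19/73 = 26.0%, the original 12/70 = 17.1% → Control
Overall: Control 1194/1337 = 89.3%, the original 977/1259 = 77.6% → Control
Control wins overall and in every user group — no reversal.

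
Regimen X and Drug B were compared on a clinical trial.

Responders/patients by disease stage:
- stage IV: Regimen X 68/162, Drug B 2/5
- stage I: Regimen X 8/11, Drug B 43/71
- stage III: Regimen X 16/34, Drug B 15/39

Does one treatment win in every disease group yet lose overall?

Stage IV: Regimen X 68/162 = 42.0%, Drug B 2/5 = 40.0% → Regimen X
Stage I: Regimen X 8/11 = 72.7%, Drug B 43/71 = 60.6% → Regimen X
Stage III: Regimen X 16/34 = 47.1%, Drug B 15/39 = 38.5% → Regimen X
Overall: Regimen X 92/207 = 44.4%, Drug B 60/115 = 52.2% → Drug B
Regimen X wins each disease group but Drug B wins overall — the comparison reverses. Regimen X's patients skew toward stage IV, which has a lower base rate.

Yes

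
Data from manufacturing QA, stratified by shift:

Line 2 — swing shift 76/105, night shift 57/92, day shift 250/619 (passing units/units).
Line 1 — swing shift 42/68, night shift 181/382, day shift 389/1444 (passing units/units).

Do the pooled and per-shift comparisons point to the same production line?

Swing shift: Line 2 76/105 = 72.4%, Line 1 42/68 = 61.8% → Line 2
Night shift: Line 2 57/92 = 62.0%, Line 1 181/382 = 47.4% → Line 2
Day shift: Line 2 250/619 = 40.4%, Line 1 389/1444 = 26.9% → Line 2
Overall: Line 2 383/816 = 46.9%, Line 1 612/1894 = 32.3% → Line 2
Line 2 wins overall and in every shift group — no reversal.

Yes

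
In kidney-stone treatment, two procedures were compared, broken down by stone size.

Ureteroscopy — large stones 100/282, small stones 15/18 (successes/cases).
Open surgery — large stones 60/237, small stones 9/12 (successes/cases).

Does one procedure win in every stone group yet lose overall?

No

Large stones: ureteroscopy 100/282 = 35.5%, open surgery 60/237 = 25.3% → ureteroscopy
Small stones: ureteroscopy 15/18 = 83.3%, open surgery 9/12 = 75.0% → ureteroscopy
Overall: ureteroscopy 115/300 = 38.3%, open surgery 69/249 = 27.7% → ureteroscopy
Ureteroscopy wins overall and in every stone group — no reversal.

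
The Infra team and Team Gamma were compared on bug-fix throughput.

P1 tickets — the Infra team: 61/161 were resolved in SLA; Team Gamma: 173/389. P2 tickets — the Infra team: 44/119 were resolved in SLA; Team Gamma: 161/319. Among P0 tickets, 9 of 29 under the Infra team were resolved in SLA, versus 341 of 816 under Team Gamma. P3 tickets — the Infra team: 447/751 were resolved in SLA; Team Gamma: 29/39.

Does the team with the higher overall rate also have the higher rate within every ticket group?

P1: the Infra team 61/161 = 37.9%, Team Gamma 173/389 = 44.5% → Team Gamma
P2: the Infra team 44/119 = 37.0%, Team Gamma 161/319 = 50.5% → Team Gamma
P0: the Infra team 9/29 = 31.0%, Team Gamma 341/816 = 41.8% → Team Gamma
P3: the Infra team 447/751 = 59.5%, Team Gamma 29/39 = 74.4% → Team Gamma
Overall: the Infra team 561/1060 = 52.9%, Team Gamma 704/1563 = 45.0% → the Infra team
Team Gamma wins each ticket group but the Infra team wins overall — the comparison reverses. Team Gamma's tickets skew toward P0, which has a lower base rate.

No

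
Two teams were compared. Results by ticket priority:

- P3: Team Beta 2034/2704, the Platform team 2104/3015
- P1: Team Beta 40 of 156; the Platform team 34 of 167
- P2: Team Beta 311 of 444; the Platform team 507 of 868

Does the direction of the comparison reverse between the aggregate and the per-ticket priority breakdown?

No

P3: Team Beta 2034/2704 = 75.2%, the Platform team 2104/3015 = 69.8% → Team Beta
P1: Team Beta 40/156 = 25.6%, the Platform team 34/167 = 20.4% → Team Beta
P2: Team Beta 311/444 = 70.0%, the Platform team 507/868 = 58.4% → Team Beta
Overall: Team Beta 2385/3304 = 72.2%, the Platform team 2645/4050 = 65.3% → Team Beta
Team Beta wins overall and in every ticket group — no reversal.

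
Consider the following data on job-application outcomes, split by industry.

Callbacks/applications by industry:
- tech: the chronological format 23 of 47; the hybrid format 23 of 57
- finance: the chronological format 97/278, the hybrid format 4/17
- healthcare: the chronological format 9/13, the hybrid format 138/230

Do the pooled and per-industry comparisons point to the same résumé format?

No

Tech: the chronological format 23/47 = 48.9%, the hybrid format 23/57 = 40.4% → the chronological format
Finance: the chronological format 97/278 = 34.9%, the hybrid format 4/17 = 23.5% → the chronological format
Healthcare: the chronological format 9/13 = 69.2%, the hybrid format 138/230 = 60.0% → the chronological format
Overall: the chronological format 129/338 = 38.2%, the hybrid format 165/304 = 54.3% → the hybrid format
The chronological format wins each industry group but the hybrid format wins overall — the comparison reverses. The chronological format's applications skew toward finance, which has a lower base rate.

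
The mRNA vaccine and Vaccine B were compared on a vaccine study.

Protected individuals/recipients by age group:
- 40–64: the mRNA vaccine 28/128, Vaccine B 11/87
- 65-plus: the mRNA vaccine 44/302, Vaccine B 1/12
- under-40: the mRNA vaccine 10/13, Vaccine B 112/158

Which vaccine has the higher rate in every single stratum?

40–64: the mRNA vaccine 28/128 = 21.9%, Vaccine B 11/87 = 12.6% → the mRNA vaccine
65-plus: the mRNA vaccine 44/302 = 14.6%, Vaccine B 1/12 = 8.3% → the mRNA vaccine
Under-40: the mRNA vaccine 10/13 = 76.9%, Vaccine B 112/158 = 70.9% → the mRNA vaccine
The mRNA vaccine has the higher rate in all 3 groups.

the mRNA vaccine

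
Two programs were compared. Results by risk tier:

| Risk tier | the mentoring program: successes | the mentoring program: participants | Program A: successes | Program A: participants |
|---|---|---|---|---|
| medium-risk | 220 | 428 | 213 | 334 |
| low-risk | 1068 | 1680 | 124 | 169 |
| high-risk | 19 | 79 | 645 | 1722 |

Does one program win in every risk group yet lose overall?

Medium-risk: the mentoring program 220/428 = 51.4%, Program A 213/334 = 63.8% → Program A
Low-risk: the mentoring program 1068/1680 = 63.6%, Program A 124/169 = 73.4% → Program A
High-risk: the mentoring program 19/79 = 24.1%, Program A 645/1722 = 37.5% → Program A
Overall: the mentoring program 1307/2187 = 59.8%, Program A 982/2225 = 44.1% → the mentoring program
Program A wins each risk group but the mentoring program wins overall — the comparison reverses. Program A's participants skew toward high-risk, which has a lower base rate.

Yes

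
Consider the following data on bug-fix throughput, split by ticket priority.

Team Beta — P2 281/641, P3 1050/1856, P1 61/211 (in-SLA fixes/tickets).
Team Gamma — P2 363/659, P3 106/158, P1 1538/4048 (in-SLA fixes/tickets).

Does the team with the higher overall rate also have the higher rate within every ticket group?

P2: Team Beta 281/641 = 43.8%, Team Gamma 363/659 = 55.1% → Team Gamma
P3: Team Beta 1050/1856 = 56.6%, Team Gamma 106/158 = 67.1% → Team Gamma
P1: Team Beta 61/211 = 28.9%, Team Gamma 1538/4048 = 38.0% → Team Gamma
Overall: Team Beta 1392/2708 = 51.4%, Team Gamma 2007/4865 = 41.3% → Team Beta
Team Gamma wins each ticket group but Team Beta wins overall — the comparison reverses. Team Gamma's tickets skew toward P1, which has a lower base rate.

No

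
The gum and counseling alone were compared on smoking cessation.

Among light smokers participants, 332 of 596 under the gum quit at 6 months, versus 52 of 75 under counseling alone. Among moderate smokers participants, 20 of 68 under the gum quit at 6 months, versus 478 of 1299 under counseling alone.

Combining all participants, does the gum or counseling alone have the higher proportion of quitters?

the gum

Light smokers: the gum 332/596 = 55.7%, counseling alone 52/75 = 69.3% → counseling alone
Moderate smokers: the gum 20/68 = 29.4%, counseling alone 478/1299 = 36.8% → counseling alone
Overall: the gum 352/664 = 53.0%, counseling alone 530/1374 = 38.6% → the gum
(Counseling alone wins every dependence group but the gum wins overall — counseling alone's participants skew toward the low-rate moderate smokers group.)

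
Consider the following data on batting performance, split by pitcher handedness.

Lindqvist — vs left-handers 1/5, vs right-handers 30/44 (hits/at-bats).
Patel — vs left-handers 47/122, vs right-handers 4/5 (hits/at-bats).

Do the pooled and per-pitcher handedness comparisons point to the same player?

No

Vs left-handers: Lindqvist 1/5 = 20.0%, Patel 47/122 = 38.5% → Patel
Vs right-handers: Lindqvist 30/44 = 68.2%, Patel 4/5 = 80.0% → Patel
Overall: Lindqvist 31/49 = 63.3%, Patel 51/127 = 40.2% → Lindqvist
Patel wins each pitcher group but Lindqvist wins overall — the comparison reverses. Patel's at-bats skew toward vs left-handers, which has a lower base rate.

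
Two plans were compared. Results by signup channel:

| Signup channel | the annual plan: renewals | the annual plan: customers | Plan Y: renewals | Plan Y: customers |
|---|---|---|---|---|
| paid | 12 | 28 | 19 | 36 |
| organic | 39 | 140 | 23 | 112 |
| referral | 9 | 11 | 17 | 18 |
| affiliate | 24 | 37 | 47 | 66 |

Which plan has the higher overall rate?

Paid: the annual plan 12/28 = 42.9%, Plan Y 19/36 = 52.8% → Plan Y
Organic: the annual plan 39/140 = 27.9%, Plan Y 23/112 = 20.5% → the annual plan
Referral: the annual plan 9/11 = 81.8%, Plan Y 17/18 = 94.4% → Plan Y
Affiliate: the annual plan 24/37 = 64.9%, Plan Y 47/66 = 71.2% → Plan Y
Overall: the annual plan 84/216 = 38.9%, Plan Y 106/232 = 45.7% → Plan Y
(Neither sweeps every signup group, but Plan Y has the higher pooled rate.)

Plan Y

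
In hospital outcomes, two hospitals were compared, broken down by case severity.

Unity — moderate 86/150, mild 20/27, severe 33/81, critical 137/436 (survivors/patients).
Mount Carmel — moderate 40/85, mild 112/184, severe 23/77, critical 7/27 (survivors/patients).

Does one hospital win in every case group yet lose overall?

Moderate: Unity 86/150 = 57.3%, Mount Carmel 40/85 = 47.1% → Unity
Mild: Unity 20/27 = 74.1%, Mount Carmel 112/184 = 60.9% → Unity
Severe: Unity 33/81 = 40.7%, Mount Carmel 23/77 = 29.9% → Unity
Critical: Unity 137/436 = 31.4%, Mount Carmel 7/27 = 25.9% → Unity
Overall: Unity 276/694 = 39.8%, Mount Carmel 182/373 = 48.8% → Mount Carmel
Unity wins each case group but Mount Carmel wins overall — the comparison reverses. Unity's patients skew toward critical, which has a lower base rate.

Yes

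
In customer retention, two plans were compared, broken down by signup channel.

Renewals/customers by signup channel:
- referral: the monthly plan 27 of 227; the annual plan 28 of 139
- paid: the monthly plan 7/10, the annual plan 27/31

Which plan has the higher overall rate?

the annual plan

Referral: the monthly plan 27/227 = 11.9%, the annual plan 28/139 = 20.1% → the annual plan
Paid: the monthly plan 7/10 = 70.0%, the annual plan 27/31 = 87.1% → the annual plan
Overall: the monthly plan 34/237 = 14.3%, the annual plan 55/170 = 32.4% → the annual plan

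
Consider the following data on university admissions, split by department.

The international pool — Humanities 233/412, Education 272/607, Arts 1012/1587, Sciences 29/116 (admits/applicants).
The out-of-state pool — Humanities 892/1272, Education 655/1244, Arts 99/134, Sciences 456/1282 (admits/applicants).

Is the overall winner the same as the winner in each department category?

No

Humanities: the international pool 233/412 = 56.6%, the out-of-state pool 892/1272 = 70.1% → the out-of-state pool
Education: the international pool 272/607 = 44.8%, the out-of-state pool 655/1244 = 52.7% → the out-of-state pool
Arts: the international pool 1012/1587 = 63.8%, the out-of-state pool 99/134 = 73.9% → the out-of-state pool
Sciences: the international pool 29/116 = 25.0%, the out-of-state pool 456/1282 = 35.6% → the out-of-state pool
Overall: the international pool 1546/2722 = 56.8%, the out-of-state pool 2102/3932 = 53.5% → the international pool
The out-of-state pool wins each department group but the international pool wins overall — the comparison reverses. The out-of-state pool's applicants skew toward Sciences, which has a lower base rate.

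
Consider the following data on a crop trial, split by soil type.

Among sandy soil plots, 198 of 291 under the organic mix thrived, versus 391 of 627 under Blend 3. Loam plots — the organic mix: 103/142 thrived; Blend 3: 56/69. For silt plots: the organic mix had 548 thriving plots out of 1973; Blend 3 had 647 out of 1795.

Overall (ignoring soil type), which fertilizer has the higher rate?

Sandy soil: the organic mix 198/291 = 68.0%, Blend 3 391/627 = 62.4% → the organic mix
Loam: the organic mix 103/142 = 72.5%, Blend 3 56/69 = 81.2% → Blend 3
Silt: the organic mix 548/1973 = 27.8%, Blend 3 647/1795 = 36.0% → Blend 3
Overall: the organic mix 849/2406 = 35.3%, Blend 3 1094/2491 = 43.9% → Blend 3
(Neither sweeps every soil group, but Blend 3 has the higher pooled rate.)

Blend 3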